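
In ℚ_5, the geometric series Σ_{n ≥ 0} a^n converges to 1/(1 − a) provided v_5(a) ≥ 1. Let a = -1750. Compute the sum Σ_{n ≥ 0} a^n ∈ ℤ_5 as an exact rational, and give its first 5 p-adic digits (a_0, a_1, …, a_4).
Σ a^n = 1/(1 − a) = 1/1751;  first 5 digits = (1, 0, 0, 1, 2)

v_5(a) = 3 ≥ 1, so the series converges in ℤ_5 to 1/(1 − a) = 1/(1 − (-1750)) = 1/1751. Expand this rational in ℤ_5: compute digits iteratively via d_i = x_i mod 5, x_{i+1} = (x_i − d_i)/5. The first 5 digits are (1, 0, 0, 1, 2).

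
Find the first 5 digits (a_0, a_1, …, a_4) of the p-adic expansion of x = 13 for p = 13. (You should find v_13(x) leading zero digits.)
(a_0, …, a_4) = (0, 1, 0, 0, 0)

v_13(13) = 1, so a_0 = ... = a_0 = 0. Factor out: x = 13^1 · u with u = 1 a unit in ℤ_13. Expand u iteratively via a_{v+i} = u_i mod 13, u_{i+1} = (u_i − a_{v+i})/13:
  u_0 = 1;  a_1 = 1;  u_1 = (u_0 − 1)/13 = 0
  u_1 = 0;  a_2 = 0;  u_2 = (u_1 − 0)/13 = 0
  u_2 = 0;  a_3 = 0;  u_3 = (u_2 − 0)/13 = 0
  u_3 = 0;  a_4 = 0;  u_4 = (u_3 − 0)/13 = 0
Digits: (0, 1, 0, 0, 0).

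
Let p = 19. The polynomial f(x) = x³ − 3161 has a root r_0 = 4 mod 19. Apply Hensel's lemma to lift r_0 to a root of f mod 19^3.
r_2 = 5115 (mod 6859)

Hensel: r_{i+1} = r_i − f(r_i)/f′(r_i) mod 19^{i+2}, where f′(x) = 3x². Iterate:
  r_0 = 4 (mod 19)
  r_1 = 61 (mod 361)
  r_2 = 5115 (mod 6859)
Final: r = 5115 with f(r) ≡ 0 mod 19^3.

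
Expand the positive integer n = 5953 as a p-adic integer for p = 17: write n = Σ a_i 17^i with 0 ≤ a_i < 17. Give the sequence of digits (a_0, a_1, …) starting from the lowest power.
(a_0, a_1, …) = (3, 10, 3, 1)

Repeated division by 17 gives the digits low-to-high: 5953 = 3 + 10·17^1 + 3·17^2 + 1·17^3. Digit sequence: (3, 10, 3, 1).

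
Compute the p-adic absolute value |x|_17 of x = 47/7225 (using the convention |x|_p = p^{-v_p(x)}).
|47/7225|_17 = 289

Step 1 — compute v_17(x) by factoring powers of 17 out of the numerator and denominator: v_17(47/7225) = -2. Step 2 — apply |x|_p = p^{-v_p(x)} = 17^{2} = 289.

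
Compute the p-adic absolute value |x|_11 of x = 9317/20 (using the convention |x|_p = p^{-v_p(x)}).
|9317/20|_11 = 1/1331

Step 1 — compute v_11(x) by factoring powers of 11 out of the numerator and denominator: v_11(9317/20) = 3. Step 2 — apply |x|_p = p^{-v_p(x)} = 11^{-3} = 1/1331.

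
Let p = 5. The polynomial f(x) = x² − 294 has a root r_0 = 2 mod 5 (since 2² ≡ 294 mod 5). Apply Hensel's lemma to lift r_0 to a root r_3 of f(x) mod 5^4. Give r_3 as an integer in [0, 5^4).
r_3 = 487 (mod 625)

Hensel's recurrence: r_{i+1} = r_i − f(r_i)·(f′(r_i))^{-1} mod 5^{i+2}, with f′(x) = 2x. Iterate:
  r_0 = 2 (mod 5)
  r_1 = 12 (mod 25)
  r_2 = 112 (mod 125)
  r_3 = 487 (mod 625)
Final: r_3 = 487, and one checks f(r_3) ≡ 0 mod 5^4.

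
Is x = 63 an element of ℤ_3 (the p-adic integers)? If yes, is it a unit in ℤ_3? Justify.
x ∈ ℤ_3 but not a unit; v_3(x) = 2 > 0

ℤ_3 = {x ∈ ℚ_3 : v_3(x) ≥ 0} and ℤ_3^× = {x ∈ ℤ_3 : v_3(x) = 0}. Here v_3(63) = v_3(num) − v_3(den) = 2; compare against these criteria.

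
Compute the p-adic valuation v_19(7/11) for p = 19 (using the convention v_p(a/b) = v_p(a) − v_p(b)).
v_19(7/11) = 0

Factor powers of 19 from the numerator and denominator of the reduced fraction: 7 = 19^0 · 7 and 11 = 19^0 · 11. Apply v_p(a/b) = v_p(a) − v_p(b): v_19(7/11) = 0 − 0 = 0.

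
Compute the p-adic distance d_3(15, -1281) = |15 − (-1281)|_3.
d_3(15, -1281) = 1/81

Step 1 — x − y = 15 − (-1281) = 1296. Step 2 — v_3(1296) = 4 (factor: 1296 = (3^4 · 16); the sign does not affect v_p). Step 3 — |x − y|_3 = 3^{-4} = 1/81.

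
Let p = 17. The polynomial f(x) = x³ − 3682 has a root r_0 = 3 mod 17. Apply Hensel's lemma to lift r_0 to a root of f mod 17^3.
r_2 = 3692 (mod 4913)

Hensel: r_{i+1} = r_i − f(r_i)/f′(r_i) mod 17^{i+2}, where f′(x) = 3x². Iterate:
  r_0 = 3 (mod 17)
  r_1 = 224 (mod 289)
  r_2 = 3692 (mod 4913)
Final: r = 3692 with f(r) ≡ 0 mod 17^3.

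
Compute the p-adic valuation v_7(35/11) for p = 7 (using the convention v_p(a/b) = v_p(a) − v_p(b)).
v_7(35/11) = 1

Factor powers of 7 from the numerator and denominator of the reduced fraction: 35 = 7^1 · 5 and 11 = 7^0 · 11. Apply v_p(a/b) = v_p(a) − v_p(b): v_7(35/11) = 1 − 0 = 1.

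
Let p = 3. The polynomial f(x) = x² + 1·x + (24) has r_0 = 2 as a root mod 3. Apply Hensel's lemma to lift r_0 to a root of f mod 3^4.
r_3 = 59 (mod 81)

Hensel: r_{i+1} = r_i − f(r_i)·(f′(r_i))^{-1} mod 3^{i+2}, f′(x) = 2x + 1. Iterate:
  r_0 = 2 (mod 3)
  r_1 = 5 (mod 9)
  r_2 = 5 (mod 27)
  r_3 = 59 (mod 81)
Final: r = 59 satisfies f(r) ≡ 0 mod 3^4.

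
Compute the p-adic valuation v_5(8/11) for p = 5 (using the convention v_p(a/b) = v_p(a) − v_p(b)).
v_5(8/11) = 0

Factor powers of 5 from the numerator and denominator of the reduced fraction: 8 = 5^0 · 8 and 11 = 5^0 · 11. Apply v_p(a/b) = v_p(a) − v_p(b): v_5(8/11) = 0 − 0 = 0.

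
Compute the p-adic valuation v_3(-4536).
v_3(-4536) = 4

v_3(n) is the largest exponent k such that 3^k divides n. Factor out: -4536 = -3^4 · 56. (Sign doesn't affect v_p.) So v_3(-4536) = 4.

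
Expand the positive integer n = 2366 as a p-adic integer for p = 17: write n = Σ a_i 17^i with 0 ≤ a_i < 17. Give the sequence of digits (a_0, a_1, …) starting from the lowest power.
(a_0, a_1, …) = (3, 3, 8)

Repeated division by 17 gives the digits low-to-high: 2366 = 3 + 3·17^1 + 8·17^2. Digit sequence: (3, 3, 8).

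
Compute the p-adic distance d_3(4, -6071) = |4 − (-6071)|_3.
d_3(4, -6071) = 1/243

Step 1 — x − y = 4 − (-6071) = 6075. Step 2 — v_3(6075) = 5 (factor: 6075 = (3^5 · 25); the sign does not affect v_p). Step 3 — |x − y|_3 = 3^{-5} = 1/243.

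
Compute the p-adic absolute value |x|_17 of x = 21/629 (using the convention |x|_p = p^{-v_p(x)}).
|21/629|_17 = 17

Step 1 — compute v_17(x) by factoring powers of 17 out of the numerator and denominator: v_17(21/629) = -1. Step 2 — apply |x|_p = p^{-v_p(x)} = 17^{1} = 17.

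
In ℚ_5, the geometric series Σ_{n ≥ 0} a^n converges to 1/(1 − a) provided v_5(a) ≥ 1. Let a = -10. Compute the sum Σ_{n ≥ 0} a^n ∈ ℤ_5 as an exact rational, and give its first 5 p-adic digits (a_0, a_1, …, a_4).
Σ a^n = 1/(1 − a) = 1/11;  first 5 digits = (1, 3, 3, 2, 4)

v_5(a) = 1 ≥ 1, so the series converges in ℤ_5 to 1/(1 − a) = 1/(1 − (-10)) = 1/11. Expand this rational in ℤ_5: compute digits iteratively via d_i = x_i mod 5, x_{i+1} = (x_i − d_i)/5. The first 5 digits are (1, 3, 3, 2, 4).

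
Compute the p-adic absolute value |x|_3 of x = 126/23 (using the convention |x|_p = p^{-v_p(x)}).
|126/23|_3 = 1/9

Step 1 — compute v_3(x) by factoring powers of 3 out of the numerator and denominator: v_3(126/23) = 2. Step 2 — apply |x|_p = p^{-v_p(x)} = 3^{-2} = 1/9.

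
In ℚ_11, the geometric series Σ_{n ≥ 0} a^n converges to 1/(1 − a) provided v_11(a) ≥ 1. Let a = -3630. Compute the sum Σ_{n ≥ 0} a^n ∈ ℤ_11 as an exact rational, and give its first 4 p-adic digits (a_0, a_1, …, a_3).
Σ a^n = 1/(1 − a) = 1/3631;  first 4 digits = (1, 0, 3, 8)

v_11(a) = 2 ≥ 1, so the series converges in ℤ_11 to 1/(1 − a) = 1/(1 − (-3630)) = 1/3631. Expand this rational in ℤ_11: compute digits iteratively via d_i = x_i mod 11, x_{i+1} = (x_i − d_i)/11. The first 4 digits are (1, 0, 3, 8).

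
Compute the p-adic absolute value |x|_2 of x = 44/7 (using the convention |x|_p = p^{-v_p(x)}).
|44/7|_2 = 1/4

Step 1 — compute v_2(x) by factoring powers of 2 out of the numerator and denominator: v_2(44/7) = 2. Step 2 — apply |x|_p = p^{-v_p(x)} = 2^{-2} = 1/4.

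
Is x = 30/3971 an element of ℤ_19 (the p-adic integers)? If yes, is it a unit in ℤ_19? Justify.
x ∉ ℤ_19 (v_19(x) = -2 < 0)

ℤ_19 = {x ∈ ℚ_19 : v_19(x) ≥ 0} and ℤ_19^× = {x ∈ ℤ_19 : v_19(x) = 0}. Here v_19(30/3971) = v_19(num) − v_19(den) = -2; compare against these criteria.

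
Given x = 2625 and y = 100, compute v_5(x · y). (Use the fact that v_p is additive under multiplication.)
v_5(262500) = 5

v_p(x) = 3 (factor: 2625 = 5^3 · 21); v_p(y) = 2 (factor: 100 = 5^2 · 4). Additivity: v_p(xy) = v_p(x) + v_p(y) = 3 + 2 = 5. (Direct check: xy = 262500 = 5^5 · (84).)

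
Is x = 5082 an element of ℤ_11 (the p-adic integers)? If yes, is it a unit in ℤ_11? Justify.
x ∈ ℤ_11 but not a unit; v_11(x) = 2 > 0

ℤ_11 = {x ∈ ℚ_11 : v_11(x) ≥ 0} and ℤ_11^× = {x ∈ ℤ_11 : v_11(x) = 0}. Here v_11(5082) = v_11(num) − v_11(den) = 2; compare against these criteria.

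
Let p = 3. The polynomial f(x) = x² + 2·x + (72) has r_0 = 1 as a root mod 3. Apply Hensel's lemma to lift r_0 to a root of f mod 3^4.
r_3 = 34 (mod 81)

Hensel: r_{i+1} = r_i − f(r_i)·(f′(r_i))^{-1} mod 3^{i+2}, f′(x) = 2x + 2. Iterate:
  r_0 = 1 (mod 3)
  r_1 = 7 (mod 9)
  r_2 = 7 (mod 27)
  r_3 = 34 (mod 81)
Final: r = 34 satisfies f(r) ≡ 0 mod 3^4.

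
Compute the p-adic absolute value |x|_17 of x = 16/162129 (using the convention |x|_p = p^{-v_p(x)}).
|16/162129|_17 = 4913

Step 1 — compute v_17(x) by factoring powers of 17 out of the numerator and denominator: v_17(16/162129) = -3. Step 2 — apply |x|_p = p^{-v_p(x)} = 17^{3} = 4913.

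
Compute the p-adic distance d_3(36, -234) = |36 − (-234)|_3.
d_3(36, -234) = 1/27

Step 1 — x − y = 36 − (-234) = 270. Step 2 — v_3(270) = 3 (factor: 270 = (3^3 · 10); the sign does not affect v_p). Step 3 — |x − y|_3 = 3^{-3} = 1/27.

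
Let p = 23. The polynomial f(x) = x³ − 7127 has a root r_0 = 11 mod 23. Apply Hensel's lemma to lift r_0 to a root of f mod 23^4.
r_3 = 242086 (mod 279841)

Hensel: r_{i+1} = r_i − f(r_i)/f′(r_i) mod 23^{i+2}, where f′(x) = 3x². Iterate:
  r_0 = 11 (mod 23)
  r_1 = 333 (mod 529)
  r_2 = 10913 (mod 12167)
  r_3 = 242086 (mod 279841)
Final: r = 242086 with f(r) ≡ 0 mod 23^4.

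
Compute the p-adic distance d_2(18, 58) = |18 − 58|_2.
d_2(18, 58) = 1/8

Step 1 — x − y = 18 − 58 = -40. Step 2 — v_2(-40) = 3 (factor: -40 = −(2^3 · 5); the sign does not affect v_p). Step 3 — |x − y|_2 = 2^{-3} = 1/8.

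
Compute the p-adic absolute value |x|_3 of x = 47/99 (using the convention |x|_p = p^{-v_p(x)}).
|47/99|_3 = 9

Step 1 — compute v_3(x) by factoring powers of 3 out of the numerator and denominator: v_3(47/99) = -2. Step 2 — apply |x|_p = p^{-v_p(x)} = 3^{2} = 9.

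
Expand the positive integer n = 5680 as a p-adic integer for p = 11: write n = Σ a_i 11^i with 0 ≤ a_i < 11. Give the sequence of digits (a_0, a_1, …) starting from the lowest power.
(a_0, a_1, …) = (4, 10, 2, 4)

Repeated division by 11 gives the digits low-to-high: 5680 = 4 + 10·11^1 + 2·11^2 + 4·11^3. Digit sequence: (4, 10, 2, 4).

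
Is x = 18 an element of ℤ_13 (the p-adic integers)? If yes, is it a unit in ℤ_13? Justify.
x ∈ ℤ_13^× (unit); v_13(x) = 0

ℤ_13 = {x ∈ ℚ_13 : v_13(x) ≥ 0} and ℤ_13^× = {x ∈ ℤ_13 : v_13(x) = 0}. Here v_13(18) = v_13(num) − v_13(den) = 0; compare against these criteria.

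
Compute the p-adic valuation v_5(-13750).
v_5(-13750) = 4

v_5(n) is the largest exponent k such that 5^k divides n. Factor out: -13750 = -5^4 · 22. (Sign doesn't affect v_p.) So v_5(-13750) = 4.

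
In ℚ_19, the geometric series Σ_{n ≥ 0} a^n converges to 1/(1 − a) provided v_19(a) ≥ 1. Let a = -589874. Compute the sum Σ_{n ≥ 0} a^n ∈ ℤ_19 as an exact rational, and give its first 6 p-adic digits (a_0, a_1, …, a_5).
Σ a^n = 1/(1 − a) = 1/589875;  first 6 digits = (1, 0, 0, 9, 14, 18)

v_19(a) = 3 ≥ 1, so the series converges in ℤ_19 to 1/(1 − a) = 1/(1 − (-589874)) = 1/589875. Expand this rational in ℤ_19: compute digits iteratively via d_i = x_i mod 19, x_{i+1} = (x_i − d_i)/19. The first 6 digits are (1, 0, 0, 9, 14, 18).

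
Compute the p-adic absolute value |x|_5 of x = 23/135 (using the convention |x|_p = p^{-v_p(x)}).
|23/135|_5 = 5

Step 1 — compute v_5(x) by factoring powers of 5 out of the numerator and denominator: v_5(23/135) = -1. Step 2 — apply |x|_p = p^{-v_p(x)} = 5^{1} = 5.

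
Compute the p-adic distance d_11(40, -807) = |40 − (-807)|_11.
d_11(40, -807) = 1/121

Step 1 — x − y = 40 − (-807) = 847. Step 2 — v_11(847) = 2 (factor: 847 = (11^2 · 7); the sign does not affect v_p). Step 3 — |x − y|_11 = 11^{-2} = 1/121.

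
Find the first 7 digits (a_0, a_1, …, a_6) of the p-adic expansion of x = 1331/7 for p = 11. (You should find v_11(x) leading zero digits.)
(a_0, …, a_6) = (0, 0, 0, 8, 4, 9, 7)

v_11(1331/7) = 3, so a_0 = ... = a_2 = 0. Factor out: x = 11^3 · u with u = 1/7 a unit in ℤ_11. Expand u iteratively via a_{v+i} = u_i mod 11, u_{i+1} = (u_i − a_{v+i})/11:
  u_0 = 1/7;  a_3 = 8;  u_1 = (u_0 − 8)/11 = -5/7
  u_1 = -5/7;  a_4 = 4;  u_2 = (u_1 − 4)/11 = -3/7
  u_2 = -3/7;  a_5 = 9;  u_3 = (u_2 − 9)/11 = -6/7
  u_3 = -6/7;  a_6 = 7;  u_4 = (u_3 − 7)/11 = -5/7
Digits: (0, 0, 0, 8, 4, 9, 7).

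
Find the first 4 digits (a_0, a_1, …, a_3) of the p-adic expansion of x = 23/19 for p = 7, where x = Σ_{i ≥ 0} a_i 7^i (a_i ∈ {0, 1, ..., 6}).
(a_0, …, a_3) = (6, 3, 5, 4)

v_7(23/19) = 0 (numerator and denominator both coprime to 7), so x ∈ ℤ_7^×. Compute digits iteratively via a_i = x_i mod 7, x_{i+1} = (x_i − a_i)/7, with x_0 = x:
  x_0 = 23/19;  a_0 = 6;  x_1 = (x_0 − 6)/7 = -13/19
  x_1 = -13/19;  a_1 = 3;  x_2 = (x_1 − 3)/7 = -10/19
  x_2 = -10/19;  a_2 = 5;  x_3 = (x_2 − 5)/7 = -15/19
  x_3 = -15/19;  a_3 = 4;  x_4 = (x_3 − 4)/7 = -13/19
Digits: (6, 3, 5, 4).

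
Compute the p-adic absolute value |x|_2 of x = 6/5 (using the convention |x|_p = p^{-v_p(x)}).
|6/5|_2 = 1/2

Step 1 — compute v_2(x) by factoring powers of 2 out of the numerator and denominator: v_2(6/5) = 1. Step 2 — apply |x|_p = p^{-v_p(x)} = 2^{-1} = 1/2.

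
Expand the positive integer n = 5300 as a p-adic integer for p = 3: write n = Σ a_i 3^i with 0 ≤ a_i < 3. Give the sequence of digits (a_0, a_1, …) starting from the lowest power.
(a_0, a_1, …) = (2, 2, 0, 1, 2, 0, 1, 2)

Repeated division by 3 gives the digits low-to-high: 5300 = 2 + 2·3^1 + 1·3^3 + 2·3^4 + 1·3^6 + 2·3^7. Digit sequence: (2, 2, 0, 1, 2, 0, 1, 2).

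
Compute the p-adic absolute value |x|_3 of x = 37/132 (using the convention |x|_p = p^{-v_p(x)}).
|37/132|_3 = 3

Step 1 — compute v_3(x) by factoring powers of 3 out of the numerator and denominator: v_3(37/132) = -1. Step 2 — apply |x|_p = p^{-v_p(x)} = 3^{1} = 3.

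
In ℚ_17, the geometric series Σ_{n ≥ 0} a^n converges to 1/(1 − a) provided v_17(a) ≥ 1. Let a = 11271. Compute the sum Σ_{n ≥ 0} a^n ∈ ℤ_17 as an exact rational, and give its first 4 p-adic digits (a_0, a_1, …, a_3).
Σ a^n = 1/(1 − a) = -1/11270;  first 4 digits = (1, 0, 5, 2)

v_17(a) = 2 ≥ 1, so the series converges in ℤ_17 to 1/(1 − a) = 1/(1 − 11271) = -1/11270. Expand this rational in ℤ_17: compute digits iteratively via d_i = x_i mod 17, x_{i+1} = (x_i − d_i)/17. The first 4 digits are (1, 0, 5, 2).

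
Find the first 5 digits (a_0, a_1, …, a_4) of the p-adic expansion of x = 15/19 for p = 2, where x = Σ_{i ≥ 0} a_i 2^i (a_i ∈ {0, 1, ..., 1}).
(a_0, …, a_4) = (1, 0, 1, 0, 1)

v_2(15/19) = 0 (numerator and denominator both coprime to 2), so x ∈ ℤ_2^×. Compute digits iteratively via a_i = x_i mod 2, x_{i+1} = (x_i − a_i)/2, with x_0 = x:
  x_0 = 15/19;  a_0 = 1;  x_1 = (x_0 − 1)/2 = -2/19
  x_1 = -2/19;  a_1 = 0;  x_2 = (x_1 − 0)/2 = -1/19
  x_2 = -1/19;  a_2 = 1;  x_3 = (x_2 − 1)/2 = -10/19
  x_3 = -10/19;  a_3 = 0;  x_4 = (x_3 − 0)/2 = -5/19
  x_4 = -5/19;  a_4 = 1;  x_5 = (x_4 − 1)/2 = -12/19
Digits: (1, 0, 1, 0, 1).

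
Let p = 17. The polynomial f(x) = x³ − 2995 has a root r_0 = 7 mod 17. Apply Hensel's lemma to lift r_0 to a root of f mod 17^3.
r_2 = 3900 (mod 4913)

Hensel: r_{i+1} = r_i − f(r_i)/f′(r_i) mod 17^{i+2}, where f′(x) = 3x². Iterate:
  r_0 = 7 (mod 17)
  r_1 = 143 (mod 289)
  r_2 = 3900 (mod 4913)
Final: r = 3900 with f(r) ≡ 0 mod 17^3.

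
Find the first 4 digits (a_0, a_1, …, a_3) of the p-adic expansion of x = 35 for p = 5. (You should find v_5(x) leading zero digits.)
(a_0, …, a_3) = (0, 2, 1, 0)

v_5(35) = 1, so a_0 = ... = a_0 = 0. Factor out: x = 5^1 · u with u = 7 a unit in ℤ_5. Expand u iteratively via a_{v+i} = u_i mod 5, u_{i+1} = (u_i − a_{v+i})/5:
  u_0 = 7;  a_1 = 2;  u_1 = (u_0 − 2)/5 = 1
  u_1 = 1;  a_2 = 1;  u_2 = (u_1 − 1)/5 = 0
  u_2 = 0;  a_3 = 0;  u_3 = (u_2 − 0)/5 = 0
Digits: (0, 2, 1, 0).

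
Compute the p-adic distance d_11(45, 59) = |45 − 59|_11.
d_11(45, 59) = 1

Step 1 — x − y = 45 − 59 = -14. Step 2 — v_11(-14) = 0 (factor: -14 = −(11^0 · 14); the sign does not affect v_p). Step 3 — |x − y|_11 = 11^{0} = 1.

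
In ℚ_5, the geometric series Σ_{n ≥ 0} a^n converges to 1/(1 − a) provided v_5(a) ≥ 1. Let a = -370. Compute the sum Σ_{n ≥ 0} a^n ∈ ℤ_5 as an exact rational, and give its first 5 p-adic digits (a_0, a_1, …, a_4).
Σ a^n = 1/(1 − a) = 1/371;  first 5 digits = (1, 1, 1, 3, 4)

v_5(a) = 1 ≥ 1, so the series converges in ℤ_5 to 1/(1 − a) = 1/(1 − (-370)) = 1/371. Expand this rational in ℤ_5: compute digits iteratively via d_i = x_i mod 5, x_{i+1} = (x_i − d_i)/5. The first 5 digits are (1, 1, 1, 3, 4).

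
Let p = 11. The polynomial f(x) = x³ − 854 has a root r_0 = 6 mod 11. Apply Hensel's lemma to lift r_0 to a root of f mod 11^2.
r_1 = 50 (mod 121)

Hensel: r_{i+1} = r_i − f(r_i)/f′(r_i) mod 11^{i+2}, where f′(x) = 3x². Iterate:
  r_0 = 6 (mod 11)
  r_1 = 50 (mod 121)
Final: r = 50 with f(r) ≡ 0 mod 11^2.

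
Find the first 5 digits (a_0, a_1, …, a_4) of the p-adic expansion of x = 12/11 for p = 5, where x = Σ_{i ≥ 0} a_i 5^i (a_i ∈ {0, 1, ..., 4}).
(a_0, …, a_4) = (2, 3, 3, 2, 4)

v_5(12/11) = 0 (numerator and denominator both coprime to 5), so x ∈ ℤ_5^×. Compute digits iteratively via a_i = x_i mod 5, x_{i+1} = (x_i − a_i)/5, with x_0 = x:
  x_0 = 12/11;  a_0 = 2;  x_1 = (x_0 − 2)/5 = -2/11
  x_1 = -2/11;  a_1 = 3;  x_2 = (x_1 − 3)/5 = -7/11
  x_2 = -7/11;  a_2 = 3;  x_3 = (x_2 − 3)/5 = -8/11
  x_3 = -8/11;  a_3 = 2;  x_4 = (x_3 − 2)/5 = -6/11
  x_4 = -6/11;  a_4 = 4;  x_5 = (x_4 − 4)/5 = -10/11
Digits: (2, 3, 3, 2, 4).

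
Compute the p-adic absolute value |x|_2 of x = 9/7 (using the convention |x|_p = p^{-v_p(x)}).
|9/7|_2 = 1

Step 1 — compute v_2(x) by factoring powers of 2 out of the numerator and denominator: v_2(9/7) = 0. Step 2 — apply |x|_p = p^{-v_p(x)} = 2^{0} = 1.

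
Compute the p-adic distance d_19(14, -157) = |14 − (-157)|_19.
d_19(14, -157) = 1/19

Step 1 — x − y = 14 − (-157) = 171. Step 2 — v_19(171) = 1 (factor: 171 = (19^1 · 9); the sign does not affect v_p). Step 3 — |x − y|_19 = 19^{-1} = 1/19.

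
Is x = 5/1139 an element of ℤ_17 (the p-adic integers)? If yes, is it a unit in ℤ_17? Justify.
x ∉ ℤ_17 (v_17(x) = -1 < 0)

ℤ_17 = {x ∈ ℚ_17 : v_17(x) ≥ 0} and ℤ_17^× = {x ∈ ℤ_17 : v_17(x) = 0}. Here v_17(5/1139) = v_17(num) − v_17(den) = -1; compare against these criteria.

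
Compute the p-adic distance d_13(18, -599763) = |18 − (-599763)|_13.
d_13(18, -599763) = 1/28561

Step 1 — x − y = 18 − (-599763) = 599781. Step 2 — v_13(599781) = 4 (factor: 599781 = (13^4 · 21); the sign does not affect v_p). Step 3 — |x − y|_13 = 13^{-4} = 1/28561.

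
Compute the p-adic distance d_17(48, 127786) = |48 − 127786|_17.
d_17(48, 127786) = 1/4913

Step 1 — x − y = 48 − 127786 = -127738. Step 2 — v_17(-127738) = 3 (factor: -127738 = −(17^3 · 26); the sign does not affect v_p). Step 3 — |x − y|_17 = 17^{-3} = 1/4913.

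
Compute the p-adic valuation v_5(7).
v_5(7) = 0

v_5(n) is the largest exponent k such that 5^k divides n. Factor out: 7 = 5^0 · 7. (Sign doesn't affect v_p.) So v_5(7) = 0.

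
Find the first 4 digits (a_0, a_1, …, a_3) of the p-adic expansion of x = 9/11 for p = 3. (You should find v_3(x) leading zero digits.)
(a_0, …, a_3) = (0, 0, 2, 1)

v_3(9/11) = 2, so a_0 = ... = a_1 = 0. Factor out: x = 3^2 · u with u = 1/11 a unit in ℤ_3. Expand u iteratively via a_{v+i} = u_i mod 3, u_{i+1} = (u_i − a_{v+i})/3:
  u_0 = 1/11;  a_2 = 2;  u_1 = (u_0 − 2)/3 = -7/11
  u_1 = -7/11;  a_3 = 1;  u_2 = (u_1 − 1)/3 = -6/11
Digits: (0, 0, 2, 1).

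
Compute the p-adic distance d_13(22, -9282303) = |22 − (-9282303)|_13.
d_13(22, -9282303) = 1/371293

Step 1 — x − y = 22 − (-9282303) = 9282325. Step 2 — v_13(9282325) = 5 (factor: 9282325 = (13^5 · 25); the sign does not affect v_p). Step 3 — |x − y|_13 = 13^{-5} = 1/371293.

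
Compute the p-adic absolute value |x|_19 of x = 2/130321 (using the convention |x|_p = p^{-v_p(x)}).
|2/130321|_19 = 130321

Step 1 — compute v_19(x) by factoring powers of 19 out of the numerator and denominator: v_19(2/130321) = -4. Step 2 — apply |x|_p = p^{-v_p(x)} = 19^{4} = 130321.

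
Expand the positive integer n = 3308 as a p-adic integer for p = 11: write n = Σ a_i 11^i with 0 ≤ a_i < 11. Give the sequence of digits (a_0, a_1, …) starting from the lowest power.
(a_0, a_1, …) = (8, 3, 5, 2)

Repeated division by 11 gives the digits low-to-high: 3308 = 8 + 3·11^1 + 5·11^2 + 2·11^3. Digit sequence: (8, 3, 5, 2).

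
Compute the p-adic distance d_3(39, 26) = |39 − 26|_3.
d_3(39, 26) = 1

Step 1 — x − y = 39 − 26 = 13. Step 2 — v_3(13) = 0 (factor: 13 = (3^0 · 13); the sign does not affect v_p). Step 3 — |x − y|_3 = 3^{0} = 1.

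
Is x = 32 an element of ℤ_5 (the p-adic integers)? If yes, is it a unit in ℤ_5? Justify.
x ∈ ℤ_5^× (unit); v_5(x) = 0

ℤ_5 = {x ∈ ℚ_5 : v_5(x) ≥ 0} and ℤ_5^× = {x ∈ ℤ_5 : v_5(x) = 0}. Here v_5(32) = v_5(num) − v_5(den) = 0; compare against these criteria.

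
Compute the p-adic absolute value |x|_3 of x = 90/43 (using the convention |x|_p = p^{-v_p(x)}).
|90/43|_3 = 1/9

Step 1 — compute v_3(x) by factoring powers of 3 out of the numerator and denominator: v_3(90/43) = 2. Step 2 — apply |x|_p = p^{-v_p(x)} = 3^{-2} = 1/9.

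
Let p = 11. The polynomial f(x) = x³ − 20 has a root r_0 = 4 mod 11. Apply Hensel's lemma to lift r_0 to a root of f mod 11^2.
r_1 = 114 (mod 121)

Hensel: r_{i+1} = r_i − f(r_i)/f′(r_i) mod 11^{i+2}, where f′(x) = 3x². Iterate:
  r_0 = 4 (mod 11)
  r_1 = 114 (mod 121)
Final: r = 114 with f(r) ≡ 0 mod 11^2.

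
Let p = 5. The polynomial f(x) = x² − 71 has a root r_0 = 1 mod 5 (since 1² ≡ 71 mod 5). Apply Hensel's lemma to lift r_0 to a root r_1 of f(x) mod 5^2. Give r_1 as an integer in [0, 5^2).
r_1 = 11 (mod 25)

Hensel's recurrence: r_{i+1} = r_i − f(r_i)·(f′(r_i))^{-1} mod 5^{i+2}, with f′(x) = 2x. Iterate:
  r_0 = 1 (mod 5)
  r_1 = 11 (mod 25)
Final: r_1 = 11, and one checks f(r_1) ≡ 0 mod 5^2.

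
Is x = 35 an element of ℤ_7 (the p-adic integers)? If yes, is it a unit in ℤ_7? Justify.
x ∈ ℤ_7 but not a unit; v_7(x) = 1 > 0

ℤ_7 = {x ∈ ℚ_7 : v_7(x) ≥ 0} and ℤ_7^× = {x ∈ ℤ_7 : v_7(x) = 0}. Here v_7(35) = v_7(num) − v_7(den) = 1; compare against these criteria.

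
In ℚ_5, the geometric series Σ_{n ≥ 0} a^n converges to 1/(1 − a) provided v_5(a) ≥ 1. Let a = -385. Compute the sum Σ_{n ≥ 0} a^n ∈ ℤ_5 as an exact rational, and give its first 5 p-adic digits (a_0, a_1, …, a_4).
Σ a^n = 1/(1 − a) = 1/386;  first 5 digits = (1, 3, 3, 4, 0)

v_5(a) = 1 ≥ 1, so the series converges in ℤ_5 to 1/(1 − a) = 1/(1 − (-385)) = 1/386. Expand this rational in ℤ_5: compute digits iteratively via d_i = x_i mod 5, x_{i+1} = (x_i − d_i)/5. The first 5 digits are (1, 3, 3, 4, 0).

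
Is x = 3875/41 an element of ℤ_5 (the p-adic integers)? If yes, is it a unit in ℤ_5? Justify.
x ∈ ℤ_5 but not a unit; v_5(x) = 3 > 0

ℤ_5 = {x ∈ ℚ_5 : v_5(x) ≥ 0} and ℤ_5^× = {x ∈ ℤ_5 : v_5(x) = 0}. Here v_5(3875/41) = v_5(num) − v_5(den) = 3; compare against these criteria.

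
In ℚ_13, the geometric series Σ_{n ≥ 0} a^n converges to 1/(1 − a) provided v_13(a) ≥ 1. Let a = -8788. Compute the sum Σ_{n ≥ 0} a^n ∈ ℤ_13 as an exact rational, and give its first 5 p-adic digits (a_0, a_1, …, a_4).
Σ a^n = 1/(1 − a) = 1/8789;  first 5 digits = (1, 0, 0, 9, 12)

v_13(a) = 3 ≥ 1, so the series converges in ℤ_13 to 1/(1 − a) = 1/(1 − (-8788)) = 1/8789. Expand this rational in ℤ_13: compute digits iteratively via d_i = x_i mod 13, x_{i+1} = (x_i − d_i)/13. The first 5 digits are (1, 0, 0, 9, 12).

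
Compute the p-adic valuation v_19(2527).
v_19(2527) = 2

v_19(n) is the largest exponent k such that 19^k divides n. Factor out: 2527 = 19^2 · 7. (Sign doesn't affect v_p.) So v_19(2527) = 2.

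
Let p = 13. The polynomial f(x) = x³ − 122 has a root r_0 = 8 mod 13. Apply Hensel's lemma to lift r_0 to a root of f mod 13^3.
r_2 = 983 (mod 2197)

Hensel: r_{i+1} = r_i − f(r_i)/f′(r_i) mod 13^{i+2}, where f′(x) = 3x². Iterate:
  r_0 = 8 (mod 13)
  r_1 = 138 (mod 169)
  r_2 = 983 (mod 2197)
Final: r = 983 with f(r) ≡ 0 mod 13^3.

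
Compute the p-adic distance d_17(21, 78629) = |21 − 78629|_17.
d_17(21, 78629) = 1/4913

Step 1 — x − y = 21 − 78629 = -78608. Step 2 — v_17(-78608) = 3 (factor: -78608 = −(17^3 · 16); the sign does not affect v_p). Step 3 — |x − y|_17 = 17^{-3} = 1/4913.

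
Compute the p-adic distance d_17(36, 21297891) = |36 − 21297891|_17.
d_17(36, 21297891) = 1/1419857

Step 1 — x − y = 36 − 21297891 = -21297855. Step 2 — v_17(-21297855) = 5 (factor: -21297855 = −(17^5 · 15); the sign does not affect v_p). Step 3 — |x − y|_17 = 17^{-5} = 1/1419857.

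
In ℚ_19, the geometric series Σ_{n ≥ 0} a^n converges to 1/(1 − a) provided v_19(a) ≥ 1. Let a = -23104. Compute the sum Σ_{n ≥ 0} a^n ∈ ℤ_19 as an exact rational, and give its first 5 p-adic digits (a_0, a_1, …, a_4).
Σ a^n = 1/(1 − a) = 1/23105;  first 5 digits = (1, 0, 12, 15, 10)

v_19(a) = 2 ≥ 1, so the series converges in ℤ_19 to 1/(1 − a) = 1/(1 − (-23104)) = 1/23105. Expand this rational in ℤ_19: compute digits iteratively via d_i = x_i mod 19, x_{i+1} = (x_i − d_i)/19. The first 5 digits are (1, 0, 12, 15, 10).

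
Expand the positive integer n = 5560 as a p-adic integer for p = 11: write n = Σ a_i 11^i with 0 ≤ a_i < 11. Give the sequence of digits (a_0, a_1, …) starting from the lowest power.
(a_0, a_1, …) = (5, 10, 1, 4)

Repeated division by 11 gives the digits low-to-high: 5560 = 5 + 10·11^1 + 1·11^2 + 4·11^3. Digit sequence: (5, 10, 1, 4).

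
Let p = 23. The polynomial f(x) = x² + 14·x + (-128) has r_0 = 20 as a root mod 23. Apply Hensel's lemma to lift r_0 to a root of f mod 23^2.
r_1 = 480 (mod 529)

Hensel: r_{i+1} = r_i − f(r_i)·(f′(r_i))^{-1} mod 23^{i+2}, f′(x) = 2x + 14. Iterate:
  r_0 = 20 (mod 23)
  r_1 = 480 (mod 529)
Final: r = 480 satisfies f(r) ≡ 0 mod 23^2.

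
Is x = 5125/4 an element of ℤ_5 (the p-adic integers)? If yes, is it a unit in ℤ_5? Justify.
x ∈ ℤ_5 but not a unit; v_5(x) = 3 > 0

ℤ_5 = {x ∈ ℚ_5 : v_5(x) ≥ 0} and ℤ_5^× = {x ∈ ℤ_5 : v_5(x) = 0}. Here v_5(5125/4) = v_5(num) − v_5(den) = 3; compare against these criteria.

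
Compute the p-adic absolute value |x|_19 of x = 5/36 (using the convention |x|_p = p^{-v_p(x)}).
|5/36|_19 = 1

Step 1 — compute v_19(x) by factoring powers of 19 out of the numerator and denominator: v_19(5/36) = 0. Step 2 — apply |x|_p = p^{-v_p(x)} = 19^{0} = 1.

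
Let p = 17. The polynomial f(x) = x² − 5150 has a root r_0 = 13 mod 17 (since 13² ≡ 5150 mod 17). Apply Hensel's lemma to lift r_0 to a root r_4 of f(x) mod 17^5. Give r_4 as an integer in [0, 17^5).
r_4 = 295218 (mod 1419857)

Hensel's recurrence: r_{i+1} = r_i − f(r_i)·(f′(r_i))^{-1} mod 17^{i+2}, with f′(x) = 2x. Iterate:
  r_0 = 13 (mod 17)
  r_1 = 149 (mod 289)
  r_2 = 438 (mod 4913)
  r_3 = 44655 (mod 83521)
  r_4 = 295218 (mod 1419857)
Final: r_4 = 295218, and one checks f(r_4) ≡ 0 mod 17^5.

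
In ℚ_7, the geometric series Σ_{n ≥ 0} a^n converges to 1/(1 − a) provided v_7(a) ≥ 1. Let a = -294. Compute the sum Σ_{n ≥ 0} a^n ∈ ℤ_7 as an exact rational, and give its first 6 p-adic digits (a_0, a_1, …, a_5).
Σ a^n = 1/(1 − a) = 1/295;  first 6 digits = (1, 0, 1, 6, 0, 5)

v_7(a) = 2 ≥ 1, so the series converges in ℤ_7 to 1/(1 − a) = 1/(1 − (-294)) = 1/295. Expand this rational in ℤ_7: compute digits iteratively via d_i = x_i mod 7, x_{i+1} = (x_i − d_i)/7. The first 6 digits are (1, 0, 1, 6, 0, 5).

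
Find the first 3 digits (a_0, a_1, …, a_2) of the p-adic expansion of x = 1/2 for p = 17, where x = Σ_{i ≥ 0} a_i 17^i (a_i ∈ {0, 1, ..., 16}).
(a_0, …, a_2) = (9, 8, 8)

v_17(1/2) = 0 (numerator and denominator both coprime to 17), so x ∈ ℤ_17^×. Compute digits iteratively via a_i = x_i mod 17, x_{i+1} = (x_i − a_i)/17, with x_0 = x:
  x_0 = 1/2;  a_0 = 9;  x_1 = (x_0 − 9)/17 = -1/2
  x_1 = -1/2;  a_1 = 8;  x_2 = (x_1 − 8)/17 = -1/2
  x_2 = -1/2;  a_2 = 8;  x_3 = (x_2 − 8)/17 = -1/2
Digits: (9, 8, 8).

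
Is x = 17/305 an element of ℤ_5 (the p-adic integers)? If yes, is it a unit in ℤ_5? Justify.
x ∉ ℤ_5 (v_5(x) = -1 < 0)

ℤ_5 = {x ∈ ℚ_5 : v_5(x) ≥ 0} and ℤ_5^× = {x ∈ ℤ_5 : v_5(x) = 0}. Here v_5(17/305) = v_5(num) − v_5(den) = -1; compare against these criteria.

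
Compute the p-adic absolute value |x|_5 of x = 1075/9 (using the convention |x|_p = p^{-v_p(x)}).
|1075/9|_5 = 1/25

Step 1 — compute v_5(x) by factoring powers of 5 out of the numerator and denominator: v_5(1075/9) = 2. Step 2 — apply |x|_p = p^{-v_p(x)} = 5^{-2} = 1/25.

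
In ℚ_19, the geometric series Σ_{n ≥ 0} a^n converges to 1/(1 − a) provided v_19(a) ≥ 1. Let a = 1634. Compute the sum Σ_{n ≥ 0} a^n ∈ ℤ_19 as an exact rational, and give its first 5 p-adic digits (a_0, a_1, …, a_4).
Σ a^n = 1/(1 − a) = -1/1633;  first 5 digits = (1, 10, 9, 2, 6)

v_19(a) = 1 ≥ 1, so the series converges in ℤ_19 to 1/(1 − a) = 1/(1 − 1634) = -1/1633. Expand this rational in ℤ_19: compute digits iteratively via d_i = x_i mod 19, x_{i+1} = (x_i − d_i)/19. The first 5 digits are (1, 10, 9, 2, 6).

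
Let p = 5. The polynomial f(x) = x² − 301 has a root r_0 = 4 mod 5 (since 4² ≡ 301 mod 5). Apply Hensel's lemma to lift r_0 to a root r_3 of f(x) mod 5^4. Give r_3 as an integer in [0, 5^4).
r_3 = 474 (mod 625)

Hensel's recurrence: r_{i+1} = r_i − f(r_i)·(f′(r_i))^{-1} mod 5^{i+2}, with f′(x) = 2x. Iterate:
  r_0 = 4 (mod 5)
  r_1 = 24 (mod 25)
  r_2 = 99 (mod 125)
  r_3 = 474 (mod 625)
Final: r_3 = 474, and one checks f(r_3) ≡ 0 mod 5^4.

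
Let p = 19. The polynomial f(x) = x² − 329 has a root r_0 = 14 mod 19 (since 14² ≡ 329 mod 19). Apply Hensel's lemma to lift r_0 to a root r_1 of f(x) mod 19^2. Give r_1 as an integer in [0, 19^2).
r_1 = 109 (mod 361)

Hensel's recurrence: r_{i+1} = r_i − f(r_i)·(f′(r_i))^{-1} mod 19^{i+2}, with f′(x) = 2x. Iterate:
  r_0 = 14 (mod 19)
  r_1 = 109 (mod 361)
Final: r_1 = 109, and one checks f(r_1) ≡ 0 mod 19^2.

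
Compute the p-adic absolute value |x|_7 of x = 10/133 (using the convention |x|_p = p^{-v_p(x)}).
|10/133|_7 = 7

Step 1 — compute v_7(x) by factoring powers of 7 out of the numerator and denominator: v_7(10/133) = -1. Step 2 — apply |x|_p = p^{-v_p(x)} = 7^{1} = 7.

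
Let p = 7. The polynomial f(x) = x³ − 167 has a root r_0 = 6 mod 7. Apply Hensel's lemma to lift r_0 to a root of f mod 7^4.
r_3 = 2162 (mod 2401)

Hensel: r_{i+1} = r_i − f(r_i)/f′(r_i) mod 7^{i+2}, where f′(x) = 3x². Iterate:
  r_0 = 6 (mod 7)
  r_1 = 6 (mod 49)
  r_2 = 104 (mod 343)
  r_3 = 2162 (mod 2401)
Final: r = 2162 with f(r) ≡ 0 mod 7^4.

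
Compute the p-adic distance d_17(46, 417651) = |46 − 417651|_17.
d_17(46, 417651) = 1/83521

Step 1 — x − y = 46 − 417651 = -417605. Step 2 — v_17(-417605) = 4 (factor: -417605 = −(17^4 · 5); the sign does not affect v_p). Step 3 — |x − y|_17 = 17^{-4} = 1/83521.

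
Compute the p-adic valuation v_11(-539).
v_11(-539) = 1

v_11(n) is the largest exponent k such that 11^k divides n. Factor out: -539 = -11^1 · 49. (Sign doesn't affect v_p.) So v_11(-539) = 1.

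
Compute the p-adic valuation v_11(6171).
v_11(6171) = 2

v_11(n) is the largest exponent k such that 11^k divides n. Factor out: 6171 = 11^2 · 51. (Sign doesn't affect v_p.) So v_11(6171) = 2.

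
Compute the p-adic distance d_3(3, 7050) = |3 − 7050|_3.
d_3(3, 7050) = 1/243

Step 1 — x − y = 3 − 7050 = -7047. Step 2 — v_3(-7047) = 5 (factor: -7047 = −(3^5 · 29); the sign does not affect v_p). Step 3 — |x − y|_3 = 3^{-5} = 1/243.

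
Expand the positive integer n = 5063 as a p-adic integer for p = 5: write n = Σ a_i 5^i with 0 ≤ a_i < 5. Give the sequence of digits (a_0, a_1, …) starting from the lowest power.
(a_0, a_1, …) = (3, 2, 2, 0, 3, 1)

Repeated division by 5 gives the digits low-to-high: 5063 = 3 + 2·5^1 + 2·5^2 + 3·5^4 + 1·5^5. Digit sequence: (3, 2, 2, 0, 3, 1).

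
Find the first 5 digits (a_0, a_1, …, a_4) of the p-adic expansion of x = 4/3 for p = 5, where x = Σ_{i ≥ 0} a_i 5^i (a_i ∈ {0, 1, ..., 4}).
(a_0, …, a_4) = (3, 3, 1, 3, 1)

v_5(4/3) = 0 (numerator and denominator both coprime to 5), so x ∈ ℤ_5^×. Compute digits iteratively via a_i = x_i mod 5, x_{i+1} = (x_i − a_i)/5, with x_0 = x:
  x_0 = 4/3;  a_0 = 3;  x_1 = (x_0 − 3)/5 = -1/3
  x_1 = -1/3;  a_1 = 3;  x_2 = (x_1 − 3)/5 = -2/3
  x_2 = -2/3;  a_2 = 1;  x_3 = (x_2 − 1)/5 = -1/3
  x_3 = -1/3;  a_3 = 3;  x_4 = (x_3 − 3)/5 = -2/3
  x_4 = -2/3;  a_4 = 1;  x_5 = (x_4 − 1)/5 = -1/3
Digits: (3, 3, 1, 3, 1).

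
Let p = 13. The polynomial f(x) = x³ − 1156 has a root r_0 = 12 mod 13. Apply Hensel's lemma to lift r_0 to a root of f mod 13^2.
r_1 = 103 (mod 169)

Hensel: r_{i+1} = r_i − f(r_i)/f′(r_i) mod 13^{i+2}, where f′(x) = 3x². Iterate:
  r_0 = 12 (mod 13)
  r_1 = 103 (mod 169)
Final: r = 103 with f(r) ≡ 0 mod 13^2.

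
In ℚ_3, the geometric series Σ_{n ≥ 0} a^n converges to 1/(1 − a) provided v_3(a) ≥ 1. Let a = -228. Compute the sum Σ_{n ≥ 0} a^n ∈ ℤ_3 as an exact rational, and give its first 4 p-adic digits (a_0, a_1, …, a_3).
Σ a^n = 1/(1 − a) = 1/229;  first 4 digits = (1, 2, 2, 1)

v_3(a) = 1 ≥ 1, so the series converges in ℤ_3 to 1/(1 − a) = 1/(1 − (-228)) = 1/229. Expand this rational in ℤ_3: compute digits iteratively via d_i = x_i mod 3, x_{i+1} = (x_i − d_i)/3. The first 4 digits are (1, 2, 2, 1).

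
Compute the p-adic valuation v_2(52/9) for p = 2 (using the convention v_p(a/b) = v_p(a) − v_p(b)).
v_2(52/9) = 2

Factor powers of 2 from the numerator and denominator of the reduced fraction: 52 = 2^2 · 13 and 9 = 2^0 · 9. Apply v_p(a/b) = v_p(a) − v_p(b): v_2(52/9) = 2 − 0 = 2.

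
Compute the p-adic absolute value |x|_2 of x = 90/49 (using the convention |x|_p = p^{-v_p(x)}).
|90/49|_2 = 1/2

Step 1 — compute v_2(x) by factoring powers of 2 out of the numerator and denominator: v_2(90/49) = 1. Step 2 — apply |x|_p = p^{-v_p(x)} = 2^{-1} = 1/2.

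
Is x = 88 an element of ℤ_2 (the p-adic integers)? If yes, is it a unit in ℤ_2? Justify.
x ∈ ℤ_2 but not a unit; v_2(x) = 3 > 0

ℤ_2 = {x ∈ ℚ_2 : v_2(x) ≥ 0} and ℤ_2^× = {x ∈ ℤ_2 : v_2(x) = 0}. Here v_2(88) = v_2(num) − v_2(den) = 3; compare against these criteria.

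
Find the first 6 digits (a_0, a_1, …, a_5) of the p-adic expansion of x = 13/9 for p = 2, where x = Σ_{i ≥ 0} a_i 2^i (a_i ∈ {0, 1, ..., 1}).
(a_0, …, a_5) = (1, 0, 1, 0, 0, 1)

v_2(13/9) = 0 (numerator and denominator both coprime to 2), so x ∈ ℤ_2^×. Compute digits iteratively via a_i = x_i mod 2, x_{i+1} = (x_i − a_i)/2, with x_0 = x:
  x_0 = 13/9;  a_0 = 1;  x_1 = (x_0 − 1)/2 = 2/9
  x_1 = 2/9;  a_1 = 0;  x_2 = (x_1 − 0)/2 = 1/9
  x_2 = 1/9;  a_2 = 1;  x_3 = (x_2 − 1)/2 = -4/9
  x_3 = -4/9;  a_3 = 0;  x_4 = (x_3 − 0)/2 = -2/9
  x_4 = -2/9;  a_4 = 0;  x_5 = (x_4 − 0)/2 = -1/9
  x_5 = -1/9;  a_5 = 1;  x_6 = (x_5 − 1)/2 = -5/9
Digits: (1, 0, 1, 0, 0, 1).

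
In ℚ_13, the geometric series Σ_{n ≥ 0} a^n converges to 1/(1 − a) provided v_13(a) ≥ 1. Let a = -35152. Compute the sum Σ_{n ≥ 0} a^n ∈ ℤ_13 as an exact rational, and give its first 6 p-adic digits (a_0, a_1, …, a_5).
Σ a^n = 1/(1 − a) = 1/35153;  first 6 digits = (1, 0, 0, 10, 11, 12)

v_13(a) = 3 ≥ 1, so the series converges in ℤ_13 to 1/(1 − a) = 1/(1 − (-35152)) = 1/35153. Expand this rational in ℤ_13: compute digits iteratively via d_i = x_i mod 13, x_{i+1} = (x_i − d_i)/13. The first 6 digits are (1, 0, 0, 10, 11, 12).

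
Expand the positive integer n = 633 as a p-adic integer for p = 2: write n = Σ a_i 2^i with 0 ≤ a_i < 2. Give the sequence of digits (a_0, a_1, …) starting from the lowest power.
(a_0, a_1, …) = (1, 0, 0, 1, 1, 1, 1, 0, 0, 1)

Repeated division by 2 gives the digits low-to-high: 633 = 1 + 1·2^3 + 1·2^4 + 1·2^5 + 1·2^6 + 1·2^9. Digit sequence: (1, 0, 0, 1, 1, 1, 1, 0, 0, 1).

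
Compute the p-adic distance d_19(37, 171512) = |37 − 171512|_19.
d_19(37, 171512) = 1/6859

Step 1 — x − y = 37 − 171512 = -171475. Step 2 — v_19(-171475) = 3 (factor: -171475 = −(19^3 · 25); the sign does not affect v_p). Step 3 — |x − y|_19 = 19^{-3} = 1/6859.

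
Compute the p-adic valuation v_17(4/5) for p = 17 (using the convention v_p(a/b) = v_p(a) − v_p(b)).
v_17(4/5) = 0

Factor powers of 17 from the numerator and denominator of the reduced fraction: 4 = 17^0 · 4 and 5 = 17^0 · 5. Apply v_p(a/b) = v_p(a) − v_p(b): v_17(4/5) = 0 − 0 = 0.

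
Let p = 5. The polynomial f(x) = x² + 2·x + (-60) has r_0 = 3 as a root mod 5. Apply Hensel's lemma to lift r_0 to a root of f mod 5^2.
r_1 = 18 (mod 25)

Hensel: r_{i+1} = r_i − f(r_i)·(f′(r_i))^{-1} mod 5^{i+2}, f′(x) = 2x + 2. Iterate:
  r_0 = 3 (mod 5)
  r_1 = 18 (mod 25)
Final: r = 18 satisfies f(r) ≡ 0 mod 5^2.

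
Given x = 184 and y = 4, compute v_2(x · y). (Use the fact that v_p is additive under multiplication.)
v_2(736) = 5

v_p(x) = 3 (factor: 184 = 2^3 · 23); v_p(y) = 2 (factor: 4 = 2^2 · 1). Additivity: v_p(xy) = v_p(x) + v_p(y) = 3 + 2 = 5. (Direct check: xy = 736 = 2^5 · (23).)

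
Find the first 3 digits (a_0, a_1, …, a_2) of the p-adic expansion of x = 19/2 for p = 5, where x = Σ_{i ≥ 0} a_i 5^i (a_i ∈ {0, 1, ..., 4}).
(a_0, …, a_2) = (2, 4, 2)

v_5(19/2) = 0 (numerator and denominator both coprime to 5), so x ∈ ℤ_5^×. Compute digits iteratively via a_i = x_i mod 5, x_{i+1} = (x_i − a_i)/5, with x_0 = x:
  x_0 = 19/2;  a_0 = 2;  x_1 = (x_0 − 2)/5 = 3/2
  x_1 = 3/2;  a_1 = 4;  x_2 = (x_1 − 4)/5 = -1/2
  x_2 = -1/2;  a_2 = 2;  x_3 = (x_2 − 2)/5 = -1/2
Digits: (2, 4, 2).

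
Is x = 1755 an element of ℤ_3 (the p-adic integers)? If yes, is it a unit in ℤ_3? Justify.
x ∈ ℤ_3 but not a unit; v_3(x) = 3 > 0

ℤ_3 = {x ∈ ℚ_3 : v_3(x) ≥ 0} and ℤ_3^× = {x ∈ ℤ_3 : v_3(x) = 0}. Here v_3(1755) = v_3(num) − v_3(den) = 3; compare against these criteria.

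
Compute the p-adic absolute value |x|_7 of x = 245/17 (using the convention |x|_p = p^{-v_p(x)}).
|245/17|_7 = 1/49

Step 1 — compute v_7(x) by factoring powers of 7 out of the numerator and denominator: v_7(245/17) = 2. Step 2 — apply |x|_p = p^{-v_p(x)} = 7^{-2} = 1/49.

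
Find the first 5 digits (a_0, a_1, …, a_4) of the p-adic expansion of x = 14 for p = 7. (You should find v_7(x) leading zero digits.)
(a_0, …, a_4) = (0, 2, 0, 0, 0)

v_7(14) = 1, so a_0 = ... = a_0 = 0. Factor out: x = 7^1 · u with u = 2 a unit in ℤ_7. Expand u iteratively via a_{v+i} = u_i mod 7, u_{i+1} = (u_i − a_{v+i})/7:
  u_0 = 2;  a_1 = 2;  u_1 = (u_0 − 2)/7 = 0
  u_1 = 0;  a_2 = 0;  u_2 = (u_1 − 0)/7 = 0
  u_2 = 0;  a_3 = 0;  u_3 = (u_2 − 0)/7 = 0
  u_3 = 0;  a_4 = 0;  u_4 = (u_3 − 0)/7 = 0
Digits: (0, 2, 0, 0, 0).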